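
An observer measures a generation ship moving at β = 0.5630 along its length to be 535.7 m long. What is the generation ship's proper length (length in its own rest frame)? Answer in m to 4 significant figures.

L₀ ≈ 648.2 m

γ = 1/√(1 − 0.5630²) = 1.20998
L₀ = γL = 1.20998 × 535.7 = 648.2 m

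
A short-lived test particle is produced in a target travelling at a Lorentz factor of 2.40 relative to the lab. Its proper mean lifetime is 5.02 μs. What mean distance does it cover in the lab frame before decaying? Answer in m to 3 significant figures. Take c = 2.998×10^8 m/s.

d ≈ 3280 m

β = √(1 − 1/γ²) = √(1 − 1/2.40²) = 0.90906
Dilated lifetime: Δt = γτ₀ = 2.40 × 5.02 μs = 12.048 μs
d = vΔt = 0.90906c × 12.048 μs = 2.7254×10^8 m/s × 1.2048×10^-5 s = 3280 m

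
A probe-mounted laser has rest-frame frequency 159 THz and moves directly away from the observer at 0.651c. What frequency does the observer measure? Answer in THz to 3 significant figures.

f_obs ≈ 73.1 THz

Relativistic Doppler: f_obs = f_src √((1−β)/(1+β))
= 159 × √(0.34900/1.6510) = 159 × 0.45977 = 73.1 THz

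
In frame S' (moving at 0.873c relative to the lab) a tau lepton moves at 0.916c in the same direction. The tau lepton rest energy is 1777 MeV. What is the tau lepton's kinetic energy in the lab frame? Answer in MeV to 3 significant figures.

u_lab = (0.916 + 0.873)/(1 + 0.916×0.873) = 0.994072
γ = 1/√(1 − 0.994072²) = 9.1978
K = (γ − 1)m₀c² = (9.1978 − 1) × 1777 = 8.1978 × 1777 = 14600 MeV

K ≈ 14600 MeV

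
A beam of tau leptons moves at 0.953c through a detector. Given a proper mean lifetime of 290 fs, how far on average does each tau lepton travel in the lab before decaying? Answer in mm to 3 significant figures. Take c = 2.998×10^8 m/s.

d ≈ 0.273 mm

γ = 1/√(1 − 0.953²) = 3.3007
Dilated lifetime: Δt = γτ₀ = 3.3007 × 290 fs = 957.19 fs
d = vΔt = 0.953c × 957.19 fs = 2.8571×10^8 m/s × 9.5719×10^-13 s = 0.273 mm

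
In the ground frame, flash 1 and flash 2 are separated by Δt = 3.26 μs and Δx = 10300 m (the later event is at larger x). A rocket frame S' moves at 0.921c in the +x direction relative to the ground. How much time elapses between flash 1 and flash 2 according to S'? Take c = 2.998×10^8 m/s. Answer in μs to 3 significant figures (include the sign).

Δt' ≈ -72.9 μs

γ = 1/√(1 − 0.921²) = 2.5670
Δt' = γ(Δt − vΔx/c²) = 2.5670 × (3.26 μs − 0.921×10300 m / (2.998×10^8 m/s))
= 2.5670 × (-28.382 μs) = -72.9 μs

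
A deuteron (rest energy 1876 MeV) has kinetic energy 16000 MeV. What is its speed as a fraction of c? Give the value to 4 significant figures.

γ = 1 + K/(m₀c²) = 1 + 16000/1876 = 9.52878
β = √(1 − 1/γ²) = 0.9945

β ≈ 0.9945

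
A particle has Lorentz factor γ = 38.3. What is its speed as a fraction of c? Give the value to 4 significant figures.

β = √(1 − 1/γ²) = √(1 − 1/38.3²) = √(0.999318) = 0.9997

β ≈ 0.9997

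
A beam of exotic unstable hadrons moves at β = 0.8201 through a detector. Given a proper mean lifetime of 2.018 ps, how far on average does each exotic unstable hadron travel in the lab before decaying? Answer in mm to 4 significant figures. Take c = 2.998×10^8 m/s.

γ = 1/√(1 − 0.8201²) = 1.74758
Dilated lifetime: Δt = γτ₀ = 1.74758 × 2.018 ps = 3.52661 ps
d = vΔt = 0.8201c × 3.52661 ps = 2.45866×10^8 m/s × 3.52661×10^-12 s = 0.8671 mm

d ≈ 0.8671 mm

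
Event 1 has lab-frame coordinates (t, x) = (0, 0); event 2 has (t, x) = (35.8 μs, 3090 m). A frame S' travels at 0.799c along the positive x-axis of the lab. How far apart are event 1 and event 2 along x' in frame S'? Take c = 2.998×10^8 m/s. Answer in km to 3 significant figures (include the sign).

γ = 1/√(1 − 0.799²) = 1.6630
Δx' = γ(Δx − vΔt) = 1.6630 × (3090 m − 0.799×(2.998×10^8 m/s)×35.8×10^-6 s)
= 1.6630 × (-5485.5 m) = -9.12 km

Δx' ≈ -9.12 km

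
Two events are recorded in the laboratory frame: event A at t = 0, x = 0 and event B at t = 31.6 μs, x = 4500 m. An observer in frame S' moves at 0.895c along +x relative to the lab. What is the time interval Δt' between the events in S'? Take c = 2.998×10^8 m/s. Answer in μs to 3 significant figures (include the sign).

γ = 1/√(1 − 0.895²) = 2.2418
Δt' = γ(Δt − vΔx/c²) = 2.2418 × (31.6 μs − 0.895×4500 m / (2.998×10^8 m/s))
= 2.2418 × (18.166 μs) = 40.7 μs

Δt' ≈ 40.7 μs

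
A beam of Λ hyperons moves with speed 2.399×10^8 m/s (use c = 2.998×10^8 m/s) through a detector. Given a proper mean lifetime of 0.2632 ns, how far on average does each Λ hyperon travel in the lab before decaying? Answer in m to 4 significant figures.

β = v/c = 2.399×10^8 / 2.998×10^8 = 0.800200
γ = 1/√(1 − 0.800200²) = 1.66741
Dilated lifetime: Δt = γτ₀ = 1.66741 × 0.2632 ns = 0.438862 ns
d = vΔt = 0.800200c × 0.438862 ns = 2.39900×10^8 m/s × 4.38862×10^-10 s = 0.1053 m

d ≈ 0.1053 m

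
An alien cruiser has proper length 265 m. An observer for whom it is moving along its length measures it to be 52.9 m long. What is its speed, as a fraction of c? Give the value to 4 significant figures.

γ = L₀/L = 265/52.9 = 5.00945
β = √(1 − 1/γ²) = 0.9799

β ≈ 0.9799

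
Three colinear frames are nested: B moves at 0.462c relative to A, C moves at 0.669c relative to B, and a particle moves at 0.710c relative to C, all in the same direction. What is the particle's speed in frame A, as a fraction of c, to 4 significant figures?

u ≈ 0.9755c

Compose boost 2: (0.669 + 0.462)/(1 + 0.669×0.462) = 1.131/1.30908 = 0.863967
Compose boost 3: (0.710 + 0.863967)/(1 + 0.710×0.863967) = 1.57397/1.61342 = 0.9755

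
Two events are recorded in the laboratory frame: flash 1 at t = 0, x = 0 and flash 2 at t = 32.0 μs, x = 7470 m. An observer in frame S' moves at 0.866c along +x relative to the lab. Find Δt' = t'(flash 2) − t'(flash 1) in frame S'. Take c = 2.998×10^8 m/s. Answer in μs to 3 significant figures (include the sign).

Δt' ≈ 20.8 μs

γ = 1/√(1 − 0.866²) = 1.9998
Δt' = γ(Δt − vΔx/c²) = 1.9998 × (32.0 μs − 0.866×7470 m / (2.998×10^8 m/s))
= 1.9998 × (10.422 μs) = 20.8 μs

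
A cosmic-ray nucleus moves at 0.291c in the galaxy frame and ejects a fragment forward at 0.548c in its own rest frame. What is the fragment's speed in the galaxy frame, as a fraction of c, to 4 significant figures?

Compose boost 2: (0.548 + 0.291)/(1 + 0.548×0.291) = 0.8390/1.15947 = 0.7236

u ≈ 0.7236c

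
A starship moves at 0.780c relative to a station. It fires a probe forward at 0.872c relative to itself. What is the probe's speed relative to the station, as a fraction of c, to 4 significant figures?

u ≈ 0.9832c

Relativistic velocity addition: u = (u' + v)/(1 + u'v/c²)
= (0.872 + 0.780)/(1 + 0.872×0.780) = 1.652/1.68016 = 0.9832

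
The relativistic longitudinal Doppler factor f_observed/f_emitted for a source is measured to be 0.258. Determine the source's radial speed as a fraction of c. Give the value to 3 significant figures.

β ≈ 0.875

f_obs/f_src = √((1−β)/(1+β)) = 0.258  ⇒  (1−β)/(1+β) = 0.066564
β = |1 − D²|/(1 + D²) = |1 − 0.066564|/(1 + 0.066564) = 0.875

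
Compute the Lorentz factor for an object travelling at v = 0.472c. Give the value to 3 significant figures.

γ = 1/√(1 − β²) = 1/√(1 − 0.472²) = 1/√(0.77722) = 1.13

γ ≈ 1.13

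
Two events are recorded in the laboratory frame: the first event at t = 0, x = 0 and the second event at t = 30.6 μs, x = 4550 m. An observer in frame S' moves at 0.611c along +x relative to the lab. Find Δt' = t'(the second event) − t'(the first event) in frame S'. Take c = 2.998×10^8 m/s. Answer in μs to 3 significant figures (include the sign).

Δt' ≈ 26.9 μs

γ = 1/√(1 − 0.611²) = 1.2632
Δt' = γ(Δt − vΔx/c²) = 1.2632 × (30.6 μs − 0.611×4550 m / (2.998×10^8 m/s))
= 1.2632 × (21.327 μs) = 26.9 μs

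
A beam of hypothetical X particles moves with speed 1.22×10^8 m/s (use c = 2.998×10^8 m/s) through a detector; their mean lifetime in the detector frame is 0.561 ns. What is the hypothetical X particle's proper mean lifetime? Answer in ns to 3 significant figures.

τ₀ ≈ 0.512 ns

β = v/c = 1.22×10^8 / 2.998×10^8 = 0.40694
γ = 1/√(1 − 0.40694²) = 1.0947
Proper time: τ₀ = Δt/γ = 0.561/1.0947 = 0.512 ns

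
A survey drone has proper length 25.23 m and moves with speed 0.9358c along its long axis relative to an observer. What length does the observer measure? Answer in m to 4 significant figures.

L ≈ 8.894 m

γ = 1/√(1 − 0.9358²) = 2.83663
Length contraction: L = L₀/γ = 25.23/2.83663 = 8.894 m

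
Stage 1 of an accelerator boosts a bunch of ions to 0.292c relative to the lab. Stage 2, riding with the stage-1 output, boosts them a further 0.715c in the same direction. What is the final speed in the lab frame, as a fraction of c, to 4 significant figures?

Compose boost 2: (0.715 + 0.292)/(1 + 0.715×0.292) = 1.007/1.20878 = 0.8331

u ≈ 0.8331c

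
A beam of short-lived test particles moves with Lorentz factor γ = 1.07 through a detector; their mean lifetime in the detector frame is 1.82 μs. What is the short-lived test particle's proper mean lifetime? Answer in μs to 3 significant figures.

τ₀ ≈ 1.70 μs

γ = 1.07 (given)
Proper time: τ₀ = Δt/γ = 1.82/1.07 = 1.70 μs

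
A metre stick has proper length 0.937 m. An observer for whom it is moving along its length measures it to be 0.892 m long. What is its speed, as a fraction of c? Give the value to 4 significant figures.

γ = L₀/L = 0.937/0.892 = 1.05045
β = √(1 − 1/γ²) = 0.3062

β ≈ 0.3062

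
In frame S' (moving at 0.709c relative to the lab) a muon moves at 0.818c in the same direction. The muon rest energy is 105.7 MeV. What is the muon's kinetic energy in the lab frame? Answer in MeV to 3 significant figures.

u_lab = (0.818 + 0.709)/(1 + 0.818×0.709) = 0.966479
γ = 1/√(1 − 0.966479²) = 3.8949
K = (γ − 1)m₀c² = (3.8949 − 1) × 105.7 = 2.8949 × 105.7 = 306 MeV

K ≈ 306 MeV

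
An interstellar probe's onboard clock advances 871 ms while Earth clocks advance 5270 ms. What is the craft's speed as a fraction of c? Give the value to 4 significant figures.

γ = Δt/τ₀ = 5270/871 = 6.05052
β = √(1 − 1/γ²) = √(1 − 1/6.05052²) = 0.9862

β ≈ 0.9862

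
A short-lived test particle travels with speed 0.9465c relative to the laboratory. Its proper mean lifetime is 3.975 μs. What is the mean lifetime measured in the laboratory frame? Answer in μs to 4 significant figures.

γ = 1/√(1 − 0.9465²) = 3.09882
Time dilation: Δt = γτ₀ = 3.09882 × 3.975 μs = 12.32 μs

Δt ≈ 12.32 μs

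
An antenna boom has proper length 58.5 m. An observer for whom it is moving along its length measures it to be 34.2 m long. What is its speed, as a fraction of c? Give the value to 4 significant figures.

γ = L₀/L = 58.5/34.2 = 1.71053
β = √(1 − 1/γ²) = 0.8113

β ≈ 0.8113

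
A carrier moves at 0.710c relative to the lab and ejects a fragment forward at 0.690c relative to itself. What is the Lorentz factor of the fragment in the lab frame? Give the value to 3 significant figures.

γ ≈ 2.92

u_lab = (0.690 + 0.710)/(1 + 0.690×0.710) = 1.400/1.48990 = 0.939660
γ = 1/√(1 − 0.939660²) = 2.92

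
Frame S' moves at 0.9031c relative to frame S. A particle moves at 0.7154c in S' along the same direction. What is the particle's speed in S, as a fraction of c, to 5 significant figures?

u ≈ 0.98325c

Relativistic velocity addition: u = (u' + v)/(1 + u'v/c²)
= (0.7154 + 0.9031)/(1 + 0.7154×0.9031) = 1.6185/1.646078 = 0.98325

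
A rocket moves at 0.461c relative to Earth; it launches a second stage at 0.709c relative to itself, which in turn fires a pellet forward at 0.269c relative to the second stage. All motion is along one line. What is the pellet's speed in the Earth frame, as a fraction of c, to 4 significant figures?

Compose boost 2: (0.709 + 0.461)/(1 + 0.709×0.461) = 1.170/1.32685 = 0.881788
Compose boost 3: (0.269 + 0.881788)/(1 + 0.269×0.881788) = 1.15079/1.23720 = 0.9302

u ≈ 0.9302c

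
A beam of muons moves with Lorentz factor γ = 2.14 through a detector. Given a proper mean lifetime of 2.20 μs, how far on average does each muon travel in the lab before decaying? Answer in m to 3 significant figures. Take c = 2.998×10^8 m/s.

β = √(1 − 1/γ²) = √(1 − 1/2.14²) = 0.88410
Dilated lifetime: Δt = γτ₀ = 2.14 × 2.20 μs = 4.7080 μs
d = vΔt = 0.88410c × 4.7080 μs = 2.6505×10^8 m/s × 4.7080×10^-6 s = 1250 m

d ≈ 1250 m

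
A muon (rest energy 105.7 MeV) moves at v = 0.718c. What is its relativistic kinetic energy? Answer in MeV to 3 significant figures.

γ = 1/√(1 − 0.718²) = 1.4367
K = (γ − 1)m₀c² = (1.4367 − 1) × 105.7 MeV = 0.43669 × 105.7 MeV = 46.2 MeV

K ≈ 46.2 MeV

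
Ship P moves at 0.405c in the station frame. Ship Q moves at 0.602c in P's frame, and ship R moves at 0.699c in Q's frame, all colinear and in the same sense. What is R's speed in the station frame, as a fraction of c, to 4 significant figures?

Compose boost 2: (0.602 + 0.405)/(1 + 0.602×0.405) = 1.007/1.24381 = 0.809609
Compose boost 3: (0.699 + 0.809609)/(1 + 0.699×0.809609) = 1.50861/1.56592 = 0.9634

u ≈ 0.9634c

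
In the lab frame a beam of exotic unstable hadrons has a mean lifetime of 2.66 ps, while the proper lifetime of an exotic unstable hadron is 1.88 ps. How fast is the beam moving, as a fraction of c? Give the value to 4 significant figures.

γ = Δt/τ₀ = 2.66/1.88 = 1.41489
β = √(1 − 1/γ²) = √(1 − 1/1.41489²) = 0.7074

β ≈ 0.7074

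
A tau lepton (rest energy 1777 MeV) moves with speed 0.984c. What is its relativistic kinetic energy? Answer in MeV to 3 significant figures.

γ = 1/√(1 − 0.984²) = 5.6127
K = (γ − 1)m₀c² = (5.6127 − 1) × 1777 MeV = 4.6127 × 1777 MeV = 8200 MeV

K ≈ 8200 MeV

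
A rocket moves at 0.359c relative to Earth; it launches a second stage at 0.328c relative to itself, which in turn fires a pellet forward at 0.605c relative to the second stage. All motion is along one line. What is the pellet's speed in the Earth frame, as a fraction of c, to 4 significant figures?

Compose boost 2: (0.328 + 0.359)/(1 + 0.328×0.359) = 0.6870/1.11775 = 0.614627
Compose boost 3: (0.605 + 0.614627)/(1 + 0.605×0.614627) = 1.21963/1.37185 = 0.8890

u ≈ 0.8890c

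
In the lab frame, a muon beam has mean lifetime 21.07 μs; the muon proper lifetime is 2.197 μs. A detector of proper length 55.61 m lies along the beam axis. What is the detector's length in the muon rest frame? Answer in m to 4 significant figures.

L ≈ 5.799 m

Time dilation ⇒ γ = Δt/τ₀ = 21.07/2.197 = 9.59035
Length contraction: L = L₀/γ = 55.61/9.59035 = 5.799 m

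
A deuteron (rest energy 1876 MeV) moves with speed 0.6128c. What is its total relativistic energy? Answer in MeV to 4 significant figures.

γ = 1/√(1 − 0.6128²) = 1.26544
E = γm₀c² = 1.26544 × 1876 MeV = 2374 MeV

E ≈ 2374 MeV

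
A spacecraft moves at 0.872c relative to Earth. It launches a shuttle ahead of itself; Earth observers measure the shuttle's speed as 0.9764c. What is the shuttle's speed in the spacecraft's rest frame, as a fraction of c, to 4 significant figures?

Inverse velocity addition: u' = (u − v)/(1 − uv/c²)
= (0.9764 − 0.872)/(1 − 0.9764×0.872) = 0.1044/0.148579 = 0.7027

u' ≈ 0.7027c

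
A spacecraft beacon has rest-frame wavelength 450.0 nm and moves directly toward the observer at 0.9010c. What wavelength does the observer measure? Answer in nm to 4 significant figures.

Relativistic Doppler: λ_obs = λ_src √((1−β)/(1+β))
= 450.0 × √(0.0990000/1.90100) = 450.0 × 0.228206 = 102.7 nm

λ_obs ≈ 102.7 nm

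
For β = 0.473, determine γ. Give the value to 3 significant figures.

γ = 1/√(1 − β²) = 1/√(1 − 0.473²) = 1/√(0.77627) = 1.13

γ ≈ 1.13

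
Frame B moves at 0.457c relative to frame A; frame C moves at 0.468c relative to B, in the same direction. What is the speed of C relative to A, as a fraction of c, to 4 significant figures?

u ≈ 0.7620c

Compose boost 2: (0.468 + 0.457)/(1 + 0.468×0.457) = 0.9250/1.21388 = 0.7620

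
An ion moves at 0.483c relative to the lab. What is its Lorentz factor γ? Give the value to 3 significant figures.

γ ≈ 1.14

γ = 1/√(1 − β²) = 1/√(1 − 0.483²) = 1/√(0.76671) = 1.14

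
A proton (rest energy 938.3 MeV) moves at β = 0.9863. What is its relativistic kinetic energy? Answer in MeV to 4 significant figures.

γ = 1/√(1 − 0.9863²) = 6.06202
K = (γ − 1)m₀c² = (6.06202 − 1) × 938.3 MeV = 5.06202 × 938.3 MeV = 4750 MeV

K ≈ 4750 MeV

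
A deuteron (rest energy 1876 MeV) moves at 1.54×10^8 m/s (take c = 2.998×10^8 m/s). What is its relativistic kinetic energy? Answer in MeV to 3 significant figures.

β = v/c = 1.54×10^8 / 2.998×10^8 = 0.51368
γ = 1/√(1 − 0.51368²) = 1.1655
K = (γ − 1)m₀c² = (1.1655 − 1) × 1876 MeV = 0.16552 × 1876 MeV = 311 MeV

K ≈ 311 MeV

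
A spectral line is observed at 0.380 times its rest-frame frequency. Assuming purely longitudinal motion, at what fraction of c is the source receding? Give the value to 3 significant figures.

f_obs/f_src = √((1−β)/(1+β)) = 0.380  ⇒  (1−β)/(1+β) = 0.14440
β = |1 − D²|/(1 + D²) = |1 − 0.14440|/(1 + 0.14440) = 0.748

β ≈ 0.748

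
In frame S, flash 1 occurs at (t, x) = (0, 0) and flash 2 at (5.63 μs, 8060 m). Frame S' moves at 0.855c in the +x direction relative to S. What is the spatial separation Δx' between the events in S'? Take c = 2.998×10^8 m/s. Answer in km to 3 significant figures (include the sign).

γ = 1/√(1 − 0.855²) = 1.9282
Δx' = γ(Δx − vΔt) = 1.9282 × (8060 m − 0.855×(2.998×10^8 m/s)×5.63×10^-6 s)
= 1.9282 × (6616.9 m) = 12.8 km

Δx' ≈ 12.8 km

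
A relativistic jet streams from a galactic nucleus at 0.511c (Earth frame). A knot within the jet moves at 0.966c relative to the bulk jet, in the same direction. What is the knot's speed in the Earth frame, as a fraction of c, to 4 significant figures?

Relativistic velocity addition: u = (u' + v)/(1 + u'v/c²)
= (0.966 + 0.511)/(1 + 0.966×0.511) = 1.477/1.49363 = 0.9889

u ≈ 0.9889c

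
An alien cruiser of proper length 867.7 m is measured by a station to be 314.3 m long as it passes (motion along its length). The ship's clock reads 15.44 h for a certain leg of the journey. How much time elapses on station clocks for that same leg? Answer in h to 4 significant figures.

Length contraction ⇒ γ = L₀/L = 867.7/314.3 = 2.76074
Time dilation: Δt = γτ₀ = 2.76074 × 15.44 h = 42.63 h

Δt ≈ 42.63 h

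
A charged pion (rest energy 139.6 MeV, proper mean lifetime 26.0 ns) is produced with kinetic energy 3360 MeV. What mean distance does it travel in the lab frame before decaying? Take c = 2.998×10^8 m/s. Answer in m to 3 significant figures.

γ = 1 + K/(m₀c²) = 1 + 3360/139.6 = 25.069
β = √(1 − 1/γ²) = 0.99920
Dilated lifetime: γτ₀ = 25.069 × 26.0 ns = 651.79 ns
d = βc·γτ₀ = 0.99920 × (2.998×10^8 m/s) × 6.5179×10^-7 s = 195 m

d ≈ 195 m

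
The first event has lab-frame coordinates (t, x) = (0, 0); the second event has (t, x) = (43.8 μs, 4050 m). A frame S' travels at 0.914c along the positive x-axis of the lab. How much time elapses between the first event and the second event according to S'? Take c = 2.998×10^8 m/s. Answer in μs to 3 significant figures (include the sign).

Δt' ≈ 77.5 μs

γ = 1/√(1 − 0.914²) = 2.4648
Δt' = γ(Δt − vΔx/c²) = 2.4648 × (43.8 μs − 0.914×4050 m / (2.998×10^8 m/s))
= 2.4648 × (31.453 μs) = 77.5 μs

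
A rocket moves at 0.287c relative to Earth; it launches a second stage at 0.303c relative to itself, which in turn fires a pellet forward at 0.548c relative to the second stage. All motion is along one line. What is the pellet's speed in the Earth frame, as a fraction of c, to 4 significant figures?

u ≈ 0.8407c

Compose boost 2: (0.303 + 0.287)/(1 + 0.303×0.287) = 0.5900/1.08696 = 0.542798
Compose boost 3: (0.548 + 0.542798)/(1 + 0.548×0.542798) = 1.09080/1.29745 = 0.8407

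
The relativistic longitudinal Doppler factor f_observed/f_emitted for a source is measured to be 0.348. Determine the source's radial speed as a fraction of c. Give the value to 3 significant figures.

β ≈ 0.784

f_obs/f_src = √((1−β)/(1+β)) = 0.348  ⇒  (1−β)/(1+β) = 0.12110
β = |1 − D²|/(1 + D²) = |1 − 0.12110|/(1 + 0.12110) = 0.784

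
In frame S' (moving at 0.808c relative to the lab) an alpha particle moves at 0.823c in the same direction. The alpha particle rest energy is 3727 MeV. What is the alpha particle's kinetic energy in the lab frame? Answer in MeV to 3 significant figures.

u_lab = (0.823 + 0.808)/(1 + 0.823×0.808) = 0.979589
γ = 1/√(1 − 0.979589²) = 4.9749
K = (γ − 1)m₀c² = (4.9749 − 1) × 3727 = 3.9749 × 3727 = 14800 MeV

K ≈ 14800 MeV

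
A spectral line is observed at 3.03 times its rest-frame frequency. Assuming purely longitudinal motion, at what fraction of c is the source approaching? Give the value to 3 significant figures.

f_obs/f_src = √((1+β)/(1−β)) = 3.03  ⇒  (1+β)/(1−β) = 9.1809
β = |1 − D²|/(1 + D²) = |1 − 9.1809|/(1 + 9.1809) = 0.804

β ≈ 0.804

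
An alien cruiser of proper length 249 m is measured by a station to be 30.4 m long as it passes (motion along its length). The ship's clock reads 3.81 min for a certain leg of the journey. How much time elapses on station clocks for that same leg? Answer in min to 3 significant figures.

Length contraction ⇒ γ = L₀/L = 249/30.4 = 8.1908
Time dilation: Δt = γτ₀ = 8.1908 × 3.81 min = 31.2 min

Δt ≈ 31.2 min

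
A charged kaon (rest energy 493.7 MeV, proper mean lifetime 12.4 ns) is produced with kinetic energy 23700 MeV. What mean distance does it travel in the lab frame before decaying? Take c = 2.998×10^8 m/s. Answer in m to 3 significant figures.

d ≈ 182 m

γ = 1 + K/(m₀c²) = 1 + 23700/493.7 = 49.005
β = √(1 − 1/γ²) = 0.99979
Dilated lifetime: γτ₀ = 49.005 × 12.4 ns = 607.66 ns
d = βc·γτ₀ = 0.99979 × (2.998×10^8 m/s) × 6.0766×10^-7 s = 182 m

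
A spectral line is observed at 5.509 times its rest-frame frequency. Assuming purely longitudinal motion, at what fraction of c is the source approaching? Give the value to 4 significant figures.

f_obs/f_src = √((1+β)/(1−β)) = 5.509  ⇒  (1+β)/(1−β) = 30.3491
β = |1 − D²|/(1 + D²) = |1 − 30.3491|/(1 + 30.3491) = 0.9362

β ≈ 0.9362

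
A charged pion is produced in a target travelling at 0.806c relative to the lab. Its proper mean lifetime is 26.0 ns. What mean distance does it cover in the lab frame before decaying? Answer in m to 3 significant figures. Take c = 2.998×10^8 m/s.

γ = 1/√(1 − 0.806²) = 1.6894
Dilated lifetime: Δt = γτ₀ = 1.6894 × 26.0 ns = 43.925 ns
d = vΔt = 0.806c × 43.925 ns = 2.4164×10^8 m/s × 4.3925×10^-8 s = 10.6 m

d ≈ 10.6 m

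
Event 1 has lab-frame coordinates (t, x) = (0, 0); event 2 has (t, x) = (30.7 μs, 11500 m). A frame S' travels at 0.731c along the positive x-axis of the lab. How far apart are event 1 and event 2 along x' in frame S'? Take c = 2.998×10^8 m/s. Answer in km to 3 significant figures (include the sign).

γ = 1/√(1 − 0.731²) = 1.4655
Δx' = γ(Δx − vΔt) = 1.4655 × (11500 m − 0.731×(2.998×10^8 m/s)×30.7×10^-6 s)
= 1.4655 × (4772.0 m) = 6.99 km

Δx' ≈ 6.99 km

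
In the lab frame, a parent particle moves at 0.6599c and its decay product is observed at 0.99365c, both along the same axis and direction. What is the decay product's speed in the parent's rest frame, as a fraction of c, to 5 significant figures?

u' ≈ 0.96939c

Inverse velocity addition: u' = (u − v)/(1 − uv/c²)
= (0.99365 − 0.6599)/(1 − 0.99365×0.6599) = 0.33375/0.3442904 = 0.96939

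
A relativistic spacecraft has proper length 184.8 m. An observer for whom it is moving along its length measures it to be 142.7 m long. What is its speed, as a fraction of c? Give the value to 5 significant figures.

γ = L₀/L = 184.8/142.7 = 1.295025
β = √(1 − 1/γ²) = 0.63540

β ≈ 0.63540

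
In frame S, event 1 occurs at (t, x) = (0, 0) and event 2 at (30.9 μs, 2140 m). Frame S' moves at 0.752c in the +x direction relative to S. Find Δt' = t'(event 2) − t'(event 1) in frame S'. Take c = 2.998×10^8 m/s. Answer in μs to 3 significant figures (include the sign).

γ = 1/√(1 − 0.752²) = 1.5171
Δt' = γ(Δt − vΔx/c²) = 1.5171 × (30.9 μs − 0.752×2140 m / (2.998×10^8 m/s))
= 1.5171 × (25.532 μs) = 38.7 μs

Δt' ≈ 38.7 μs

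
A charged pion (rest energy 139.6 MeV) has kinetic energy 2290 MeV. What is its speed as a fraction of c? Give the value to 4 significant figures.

β ≈ 0.9983

γ = 1 + K/(m₀c²) = 1 + 2290/139.6 = 17.4040
β = √(1 − 1/γ²) = 0.9983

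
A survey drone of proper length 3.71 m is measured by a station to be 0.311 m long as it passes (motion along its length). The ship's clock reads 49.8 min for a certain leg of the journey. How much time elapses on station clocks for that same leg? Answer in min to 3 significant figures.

Δt ≈ 594 min

Length contraction ⇒ γ = L₀/L = 3.71/0.311 = 11.929
Time dilation: Δt = γτ₀ = 11.929 × 49.8 min = 594 min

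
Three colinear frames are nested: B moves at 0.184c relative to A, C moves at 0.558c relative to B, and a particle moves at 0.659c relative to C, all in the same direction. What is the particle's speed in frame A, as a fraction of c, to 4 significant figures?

u ≈ 0.9227c

Compose boost 2: (0.558 + 0.184)/(1 + 0.558×0.184) = 0.7420/1.10267 = 0.672911
Compose boost 3: (0.659 + 0.672911)/(1 + 0.659×0.672911) = 1.33191/1.44345 = 0.9227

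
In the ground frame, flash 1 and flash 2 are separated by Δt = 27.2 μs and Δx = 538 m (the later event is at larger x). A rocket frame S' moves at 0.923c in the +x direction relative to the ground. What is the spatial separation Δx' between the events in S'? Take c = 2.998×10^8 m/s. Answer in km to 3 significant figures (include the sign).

Δx' ≈ -18.2 km

γ = 1/√(1 − 0.923²) = 2.5988
Δx' = γ(Δx − vΔt) = 2.5988 × (538 m − 0.923×(2.998×10^8 m/s)×27.2×10^-6 s)
= 2.5988 × (-6988.7 m) = -18.2 km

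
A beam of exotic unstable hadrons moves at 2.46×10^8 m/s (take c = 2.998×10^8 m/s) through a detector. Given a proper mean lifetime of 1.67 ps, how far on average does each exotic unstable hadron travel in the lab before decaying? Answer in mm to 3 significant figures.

β = v/c = 2.46×10^8 / 2.998×10^8 = 0.82055
γ = 1/√(1 − 0.82055²) = 1.7495
Dilated lifetime: Δt = γτ₀ = 1.7495 × 1.67 ps = 2.9217 ps
d = vΔt = 0.82055c × 2.9217 ps = 2.4600×10^8 m/s × 2.9217×10^-12 s = 0.719 mm

d ≈ 0.719 mm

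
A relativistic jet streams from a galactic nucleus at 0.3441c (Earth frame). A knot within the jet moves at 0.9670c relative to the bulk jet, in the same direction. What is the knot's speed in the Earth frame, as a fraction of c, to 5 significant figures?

u ≈ 0.98376c

Relativistic velocity addition: u = (u' + v)/(1 + u'v/c²)
= (0.9670 + 0.3441)/(1 + 0.9670×0.3441) = 1.3111/1.332745 = 0.98376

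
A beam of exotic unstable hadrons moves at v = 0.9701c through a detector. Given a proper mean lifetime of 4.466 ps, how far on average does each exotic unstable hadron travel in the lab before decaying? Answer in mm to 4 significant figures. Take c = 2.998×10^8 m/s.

d ≈ 5.352 mm

γ = 1/√(1 − 0.9701²) = 4.12022
Dilated lifetime: Δt = γτ₀ = 4.12022 × 4.466 ps = 18.4009 ps
d = vΔt = 0.9701c × 18.4009 ps = 2.90836×10^8 m/s × 1.84009×10^-11 s = 5.352 mm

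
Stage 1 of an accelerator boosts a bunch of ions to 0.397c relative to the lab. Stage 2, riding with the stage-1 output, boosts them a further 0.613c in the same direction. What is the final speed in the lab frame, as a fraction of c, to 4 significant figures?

Compose boost 2: (0.613 + 0.397)/(1 + 0.613×0.397) = 1.010/1.24336 = 0.8123

u ≈ 0.8123c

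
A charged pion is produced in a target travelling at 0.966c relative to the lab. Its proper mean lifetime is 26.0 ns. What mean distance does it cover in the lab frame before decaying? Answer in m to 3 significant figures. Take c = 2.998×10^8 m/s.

d ≈ 29.1 m

γ = 1/√(1 − 0.966²) = 3.8678
Dilated lifetime: Δt = γτ₀ = 3.8678 × 26.0 ns = 100.56 ns
d = vΔt = 0.966c × 100.56 ns = 2.8961×10^8 m/s × 1.0056×10^-7 s = 29.1 m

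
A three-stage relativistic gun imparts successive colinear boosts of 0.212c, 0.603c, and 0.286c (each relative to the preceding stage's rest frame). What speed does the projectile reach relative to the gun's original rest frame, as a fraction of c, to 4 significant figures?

Compose boost 2: (0.603 + 0.212)/(1 + 0.603×0.212) = 0.8150/1.12784 = 0.722623
Compose boost 3: (0.286 + 0.722623)/(1 + 0.286×0.722623) = 1.00862/1.20667 = 0.8359

u ≈ 0.8359c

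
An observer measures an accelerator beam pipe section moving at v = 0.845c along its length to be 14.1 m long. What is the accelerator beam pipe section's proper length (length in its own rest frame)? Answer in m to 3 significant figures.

L₀ ≈ 26.4 m

γ = 1/√(1 − 0.845²) = 1.8700
L₀ = γL = 1.8700 × 14.1 = 26.4 m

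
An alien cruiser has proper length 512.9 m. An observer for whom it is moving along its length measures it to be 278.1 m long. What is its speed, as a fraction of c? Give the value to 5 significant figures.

γ = L₀/L = 512.9/278.1 = 1.844301
β = √(1 − 1/γ²) = 0.84024

β ≈ 0.84024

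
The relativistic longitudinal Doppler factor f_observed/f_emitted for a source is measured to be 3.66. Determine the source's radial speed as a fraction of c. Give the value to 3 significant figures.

β ≈ 0.861

f_obs/f_src = √((1+β)/(1−β)) = 3.66  ⇒  (1+β)/(1−β) = 13.396
β = |1 − D²|/(1 + D²) = |1 − 13.396|/(1 + 13.396) = 0.861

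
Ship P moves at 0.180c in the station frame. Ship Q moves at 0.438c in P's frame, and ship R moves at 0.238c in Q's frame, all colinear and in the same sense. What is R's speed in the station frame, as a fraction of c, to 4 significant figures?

u ≈ 0.7136c

Compose boost 2: (0.438 + 0.180)/(1 + 0.438×0.180) = 0.6180/1.07884 = 0.572837
Compose boost 3: (0.238 + 0.572837)/(1 + 0.238×0.572837) = 0.810837/1.13634 = 0.7136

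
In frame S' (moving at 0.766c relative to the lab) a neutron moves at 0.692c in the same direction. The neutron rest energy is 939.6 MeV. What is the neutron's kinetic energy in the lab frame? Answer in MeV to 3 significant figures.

K ≈ 2160 MeV

u_lab = (0.692 + 0.766)/(1 + 0.692×0.766) = 0.952896
γ = 1/√(1 − 0.952896²) = 3.2971
K = (γ − 1)m₀c² = (3.2971 − 1) × 939.6 = 2.2971 × 939.6 = 2160 MeV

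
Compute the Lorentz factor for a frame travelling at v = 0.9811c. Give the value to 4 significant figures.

γ = 1/√(1 − β²) = 1/√(1 − 0.9811²) = 1/√(0.0374428) = 5.168

γ ≈ 5.168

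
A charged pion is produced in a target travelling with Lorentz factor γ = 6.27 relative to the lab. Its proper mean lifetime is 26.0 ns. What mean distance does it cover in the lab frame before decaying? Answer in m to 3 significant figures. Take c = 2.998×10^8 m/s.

d ≈ 48.2 m

β = √(1 − 1/γ²) = √(1 − 1/6.27²) = 0.98720
Dilated lifetime: Δt = γτ₀ = 6.27 × 26.0 ns = 163.02 ns
d = vΔt = 0.98720c × 163.02 ns = 2.9596×10^8 m/s × 1.6302×10^-7 s = 48.2 m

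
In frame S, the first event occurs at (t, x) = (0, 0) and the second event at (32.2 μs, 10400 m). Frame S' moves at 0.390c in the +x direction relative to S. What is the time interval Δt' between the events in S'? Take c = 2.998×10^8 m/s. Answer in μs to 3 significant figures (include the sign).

Δt' ≈ 20.3 μs

γ = 1/√(1 − 0.390²) = 1.0860
Δt' = γ(Δt − vΔx/c²) = 1.0860 × (32.2 μs − 0.390×10400 m / (2.998×10^8 m/s))
= 1.0860 × (18.671 μs) = 20.3 μs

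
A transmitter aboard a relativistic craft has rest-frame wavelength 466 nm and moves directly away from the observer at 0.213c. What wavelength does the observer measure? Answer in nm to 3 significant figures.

λ_obs ≈ 579 nm

Relativistic Doppler: λ_obs = λ_src √((1+β)/(1−β))
= 466 × √(1.2130/0.78700) = 466 × 1.2415 = 579 nm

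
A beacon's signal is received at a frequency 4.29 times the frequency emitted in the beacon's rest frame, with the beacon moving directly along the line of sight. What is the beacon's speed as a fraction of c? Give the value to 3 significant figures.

f_obs/f_src = √((1+β)/(1−β)) = 4.29  ⇒  (1+β)/(1−β) = 18.404
β = |1 − D²|/(1 + D²) = |1 − 18.404|/(1 + 18.404) = 0.897

β ≈ 0.897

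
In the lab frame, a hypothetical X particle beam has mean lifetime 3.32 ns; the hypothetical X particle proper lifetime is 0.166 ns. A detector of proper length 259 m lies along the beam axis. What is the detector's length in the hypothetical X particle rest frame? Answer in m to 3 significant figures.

Time dilation ⇒ γ = Δt/τ₀ = 3.32/0.166 = 20.000
Length contraction: L = L₀/γ = 259/20.000 = 13.0 m

L ≈ 13.0 m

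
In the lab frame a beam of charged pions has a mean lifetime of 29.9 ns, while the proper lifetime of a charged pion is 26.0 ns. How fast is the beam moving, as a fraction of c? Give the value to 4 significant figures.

γ = Δt/τ₀ = 29.9/26.0 = 1.15000
β = √(1 − 1/γ²) = √(1 − 1/1.15000²) = 0.4938

β ≈ 0.4938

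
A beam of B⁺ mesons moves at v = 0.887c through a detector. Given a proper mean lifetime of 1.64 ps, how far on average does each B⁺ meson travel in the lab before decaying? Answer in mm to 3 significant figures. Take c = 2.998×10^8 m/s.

d ≈ 0.944 mm

γ = 1/√(1 − 0.887²) = 2.1656
Dilated lifetime: Δt = γτ₀ = 2.1656 × 1.64 ps = 3.5516 ps
d = vΔt = 0.887c × 3.5516 ps = 2.6592×10^8 m/s × 3.5516×10^-12 s = 0.944 mm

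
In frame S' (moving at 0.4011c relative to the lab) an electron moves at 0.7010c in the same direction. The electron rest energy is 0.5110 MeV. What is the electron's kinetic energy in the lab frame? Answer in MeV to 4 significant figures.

K ≈ 0.4911 MeV

u_lab = (0.7010 + 0.4011)/(1 + 0.7010×0.4011) = 0.8602286
γ = 1/√(1 − 0.8602286²) = 1.96114
K = (γ − 1)m₀c² = (1.96114 − 1) × 0.5110 = 0.961136 × 0.5110 = 0.4911 MeV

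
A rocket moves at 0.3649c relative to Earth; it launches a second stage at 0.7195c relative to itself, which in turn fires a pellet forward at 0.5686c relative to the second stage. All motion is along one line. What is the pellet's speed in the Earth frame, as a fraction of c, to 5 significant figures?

u ≈ 0.95910c

Compose boost 2: (0.7195 + 0.3649)/(1 + 0.7195×0.3649) = 1.0844/1.262546 = 0.8588997
Compose boost 3: (0.5686 + 0.8588997)/(1 + 0.5686×0.8588997) = 1.427500/1.488370 = 0.95910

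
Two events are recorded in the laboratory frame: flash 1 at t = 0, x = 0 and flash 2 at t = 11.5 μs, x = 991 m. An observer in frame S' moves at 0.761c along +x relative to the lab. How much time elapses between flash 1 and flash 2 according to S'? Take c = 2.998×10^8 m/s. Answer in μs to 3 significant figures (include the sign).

γ = 1/√(1 − 0.761²) = 1.5414
Δt' = γ(Δt − vΔx/c²) = 1.5414 × (11.5 μs − 0.761×991 m / (2.998×10^8 m/s))
= 1.5414 × (8.9845 μs) = 13.8 μs

Δt' ≈ 13.8 μs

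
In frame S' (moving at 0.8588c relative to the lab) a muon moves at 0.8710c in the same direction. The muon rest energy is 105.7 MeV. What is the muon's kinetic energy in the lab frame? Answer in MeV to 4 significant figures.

K ≈ 628.4 MeV

u_lab = (0.8710 + 0.8588)/(1 + 0.8710×0.8588) = 0.9895797
γ = 1/√(1 − 0.9895797²) = 6.94512
K = (γ − 1)m₀c² = (6.94512 − 1) × 105.7 = 5.94512 × 105.7 = 628.4 MeV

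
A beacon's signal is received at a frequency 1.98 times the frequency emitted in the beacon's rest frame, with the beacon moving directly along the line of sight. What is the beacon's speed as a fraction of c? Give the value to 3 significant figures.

f_obs/f_src = √((1+β)/(1−β)) = 1.98  ⇒  (1+β)/(1−β) = 3.9204
β = |1 − D²|/(1 + D²) = |1 − 3.9204|/(1 + 3.9204) = 0.594

β ≈ 0.594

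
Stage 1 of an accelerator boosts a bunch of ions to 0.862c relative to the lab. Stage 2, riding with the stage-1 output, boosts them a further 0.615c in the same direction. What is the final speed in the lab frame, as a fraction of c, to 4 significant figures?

Compose boost 2: (0.615 + 0.862)/(1 + 0.615×0.862) = 1.477/1.53013 = 0.9653

u ≈ 0.9653c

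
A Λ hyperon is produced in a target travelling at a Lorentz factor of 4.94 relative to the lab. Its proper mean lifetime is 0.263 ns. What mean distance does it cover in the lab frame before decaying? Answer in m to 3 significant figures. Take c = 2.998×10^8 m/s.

β = √(1 − 1/γ²) = √(1 − 1/4.94²) = 0.97930
Dilated lifetime: Δt = γτ₀ = 4.94 × 0.263 ns = 1.2992 ns
d = vΔt = 0.97930c × 1.2992 ns = 2.9359×10^8 m/s × 1.2992×10^-9 s = 0.381 m

d ≈ 0.381 m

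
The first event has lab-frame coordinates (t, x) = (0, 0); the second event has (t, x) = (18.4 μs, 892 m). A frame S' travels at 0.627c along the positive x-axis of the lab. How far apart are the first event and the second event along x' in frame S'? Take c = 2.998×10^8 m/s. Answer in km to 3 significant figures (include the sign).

γ = 1/√(1 − 0.627²) = 1.2837
Δx' = γ(Δx − vΔt) = 1.2837 × (892 m − 0.627×(2.998×10^8 m/s)×18.4×10^-6 s)
= 1.2837 × (-2566.7 m) = -3.29 km

Δx' ≈ -3.29 km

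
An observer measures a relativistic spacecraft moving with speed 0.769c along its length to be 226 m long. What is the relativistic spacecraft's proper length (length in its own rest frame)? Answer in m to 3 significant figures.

L₀ ≈ 354 m

γ = 1/√(1 − 0.769²) = 1.5643
L₀ = γL = 1.5643 × 226 = 354 m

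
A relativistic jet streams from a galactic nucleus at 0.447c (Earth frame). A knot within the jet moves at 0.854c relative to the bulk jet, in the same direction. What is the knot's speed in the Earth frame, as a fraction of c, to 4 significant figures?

u ≈ 0.9416c

Relativistic velocity addition: u = (u' + v)/(1 + u'v/c²)
= (0.854 + 0.447)/(1 + 0.854×0.447) = 1.301/1.38174 = 0.9416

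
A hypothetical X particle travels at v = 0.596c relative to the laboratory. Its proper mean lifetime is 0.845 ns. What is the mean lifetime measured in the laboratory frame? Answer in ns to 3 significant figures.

γ = 1/√(1 − 0.596²) = 1.2454
Time dilation: Δt = γτ₀ = 1.2454 × 0.845 ns = 1.05 ns

Δt ≈ 1.05 ns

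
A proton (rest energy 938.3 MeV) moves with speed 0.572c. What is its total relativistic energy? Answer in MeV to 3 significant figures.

γ = 1/√(1 − 0.572²) = 1.2191
E = γm₀c² = 1.2191 × 938.3 MeV = 1140 MeV

E ≈ 1140 MeV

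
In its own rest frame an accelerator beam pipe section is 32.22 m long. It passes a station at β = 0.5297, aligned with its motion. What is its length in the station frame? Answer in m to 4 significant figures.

L ≈ 27.33 m

γ = 1/√(1 − 0.5297²) = 1.17899
Length contraction: L = L₀/γ = 32.22/1.17899 = 27.33 m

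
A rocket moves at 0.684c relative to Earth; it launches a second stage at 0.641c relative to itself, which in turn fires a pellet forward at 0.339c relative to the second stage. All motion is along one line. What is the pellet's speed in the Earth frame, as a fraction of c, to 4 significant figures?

u ≈ 0.9603c

Compose boost 2: (0.641 + 0.684)/(1 + 0.641×0.684) = 1.325/1.43844 = 0.921134
Compose boost 3: (0.339 + 0.921134)/(1 + 0.339×0.921134) = 1.26013/1.31226 = 0.9603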